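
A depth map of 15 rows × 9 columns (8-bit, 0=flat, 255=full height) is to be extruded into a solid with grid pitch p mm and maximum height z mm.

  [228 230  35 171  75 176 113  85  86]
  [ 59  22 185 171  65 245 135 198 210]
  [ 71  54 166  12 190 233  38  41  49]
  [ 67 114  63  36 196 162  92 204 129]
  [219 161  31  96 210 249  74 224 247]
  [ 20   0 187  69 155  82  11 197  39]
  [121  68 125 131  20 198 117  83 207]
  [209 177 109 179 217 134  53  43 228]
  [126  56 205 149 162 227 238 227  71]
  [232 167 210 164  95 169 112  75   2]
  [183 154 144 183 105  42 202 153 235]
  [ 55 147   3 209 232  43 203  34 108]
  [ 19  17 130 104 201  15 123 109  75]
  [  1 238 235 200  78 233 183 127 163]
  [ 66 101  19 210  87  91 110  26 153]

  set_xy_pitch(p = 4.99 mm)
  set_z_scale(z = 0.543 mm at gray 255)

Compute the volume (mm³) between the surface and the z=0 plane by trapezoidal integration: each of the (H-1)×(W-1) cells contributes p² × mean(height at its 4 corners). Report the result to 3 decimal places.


height_mm = gray/255 × 0.543; cell vol = 4.99² × mean(4 corners)
unit = 4.99² × 0.543 / (4×255) = 0.0132556 mm³ per gray-sum
row 0: Σ corner-gray over 8 cells = 4395  → 58.2585
row 1: Σ corner-gray over 8 cells = 3899  → 51.6837
row 2: Σ corner-gray over 8 cells = 3518  → 46.6333
row 3: Σ corner-gray over 8 cells = 4486  → 59.4648
row 4: Σ corner-gray over 8 cells = 4017  → 53.2479
row 5: Σ corner-gray over 8 cells = 3273  → 43.3857
row 6: Σ corner-gray over 8 cells = 4073  → 53.9902
row 7: Σ corner-gray over 8 cells = 4986  → 66.0926
row 8: Σ corner-gray over 8 cells = 4943  → 65.5226
row 9: Σ corner-gray over 8 cells = 4602  → 61.0025
row 10: Σ corner-gray over 8 cells = 4289  → 56.8534
row 11: Σ corner-gray over 8 cells = 3397  → 45.0294
row 12: Σ corner-gray over 8 cells = 4244  → 56.2569
row 13: Σ corner-gray over 8 cells = 4259  → 56.4558
Σ rows: total corner-gray = 58381  → 773.8776 mm³

773.878


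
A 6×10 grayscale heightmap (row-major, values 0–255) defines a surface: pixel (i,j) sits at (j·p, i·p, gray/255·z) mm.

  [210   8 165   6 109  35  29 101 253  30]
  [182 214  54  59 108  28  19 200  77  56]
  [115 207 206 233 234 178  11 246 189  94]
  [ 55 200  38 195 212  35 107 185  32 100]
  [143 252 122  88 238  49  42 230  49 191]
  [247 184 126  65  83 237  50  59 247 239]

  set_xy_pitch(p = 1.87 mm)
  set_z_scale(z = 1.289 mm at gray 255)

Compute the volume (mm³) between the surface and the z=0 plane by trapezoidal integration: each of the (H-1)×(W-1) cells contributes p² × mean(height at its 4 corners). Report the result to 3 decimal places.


103.673

height_mm = gray/255 × 1.289; cell vol = 1.87² × mean(4 corners)
unit = 1.87² × 1.289 / (4×255) = 0.00441912 mm³ per gray-sum
row 0: Σ corner-gray over 9 cells = 3408  → 15.0604
row 1: Σ corner-gray over 9 cells = 4973  → 21.9763
row 2: Σ corner-gray over 9 cells = 5380  → 23.7749
row 3: Σ corner-gray over 9 cells = 4637  → 20.4915
row 4: Σ corner-gray over 9 cells = 5062  → 22.3696
Σ rows: total corner-gray = 23460  → 103.6726 mm³


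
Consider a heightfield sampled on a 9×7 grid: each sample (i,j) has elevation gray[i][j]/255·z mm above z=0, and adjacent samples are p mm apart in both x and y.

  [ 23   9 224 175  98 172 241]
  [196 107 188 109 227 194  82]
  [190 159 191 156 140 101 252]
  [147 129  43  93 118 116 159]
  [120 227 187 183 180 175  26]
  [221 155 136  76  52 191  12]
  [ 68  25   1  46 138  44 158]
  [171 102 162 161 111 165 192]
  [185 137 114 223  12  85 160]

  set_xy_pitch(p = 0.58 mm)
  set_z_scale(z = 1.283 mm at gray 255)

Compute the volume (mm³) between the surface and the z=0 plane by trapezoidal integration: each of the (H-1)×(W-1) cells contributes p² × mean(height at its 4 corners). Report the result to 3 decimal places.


height_mm = gray/255 × 1.283; cell vol = 0.58² × mean(4 corners)
unit = 0.58² × 1.283 / (4×255) = 0.000423138 mm³ per gray-sum
row 0: Σ corner-gray over 6 cells = 3548  → 1.5013
row 1: Σ corner-gray over 6 cells = 3864  → 1.6350
row 2: Σ corner-gray over 6 cells = 3240  → 1.3710
row 3: Σ corner-gray over 6 cells = 3354  → 1.4192
row 4: Σ corner-gray over 6 cells = 3503  → 1.4823
row 5: Σ corner-gray over 6 cells = 2187  → 0.9254
row 6: Σ corner-gray over 6 cells = 2499  → 1.0574
row 7: Σ corner-gray over 6 cells = 3252  → 1.3760
Σ rows: total corner-gray = 25447  → 10.7676 mm³

10.768


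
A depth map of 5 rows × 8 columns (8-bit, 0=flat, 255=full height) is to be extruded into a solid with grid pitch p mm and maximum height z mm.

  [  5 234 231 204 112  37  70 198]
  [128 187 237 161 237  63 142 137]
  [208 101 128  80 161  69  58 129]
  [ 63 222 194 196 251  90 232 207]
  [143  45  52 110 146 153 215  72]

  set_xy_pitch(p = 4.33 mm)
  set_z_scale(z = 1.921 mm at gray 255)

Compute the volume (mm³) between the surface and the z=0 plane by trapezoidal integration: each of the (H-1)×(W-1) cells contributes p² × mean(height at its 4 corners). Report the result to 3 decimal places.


586.718

height_mm = gray/255 × 1.921; cell vol = 4.33² × mean(4 corners)
unit = 4.33² × 1.921 / (4×255) = 0.0353104 mm³ per gray-sum
row 0: Σ corner-gray over 7 cells = 4298  → 151.7642
row 1: Σ corner-gray over 7 cells = 3850  → 135.9451
row 2: Σ corner-gray over 7 cells = 4171  → 147.2798
row 3: Σ corner-gray over 7 cells = 4297  → 151.7289
Σ rows: total corner-gray = 16616  → 586.7181 mm³


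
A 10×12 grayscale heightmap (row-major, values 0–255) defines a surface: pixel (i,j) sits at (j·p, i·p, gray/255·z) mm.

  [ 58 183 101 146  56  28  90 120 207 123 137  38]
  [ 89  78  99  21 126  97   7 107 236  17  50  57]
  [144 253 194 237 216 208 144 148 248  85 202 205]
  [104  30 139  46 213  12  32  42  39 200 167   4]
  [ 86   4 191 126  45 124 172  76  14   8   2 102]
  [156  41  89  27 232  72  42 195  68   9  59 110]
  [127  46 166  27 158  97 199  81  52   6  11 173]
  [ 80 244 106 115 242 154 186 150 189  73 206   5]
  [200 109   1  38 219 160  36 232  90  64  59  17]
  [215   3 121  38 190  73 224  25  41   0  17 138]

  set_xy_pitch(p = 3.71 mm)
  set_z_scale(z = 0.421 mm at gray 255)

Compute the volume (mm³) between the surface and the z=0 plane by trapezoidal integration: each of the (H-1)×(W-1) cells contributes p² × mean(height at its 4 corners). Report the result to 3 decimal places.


243.337

height_mm = gray/255 × 0.421; cell vol = 3.71² × mean(4 corners)
unit = 3.71² × 0.421 / (4×255) = 0.00568106 mm³ per gray-sum
row 0: Σ corner-gray over 11 cells = 4300  → 24.4286
row 1: Σ corner-gray over 11 cells = 6041  → 34.3193
row 2: Σ corner-gray over 11 cells = 6167  → 35.0351
row 3: Σ corner-gray over 11 cells = 3660  → 20.7927
row 4: Σ corner-gray over 11 cells = 3646  → 20.7132
row 5: Σ corner-gray over 11 cells = 3920  → 22.2698
row 6: Σ corner-gray over 11 cells = 5401  → 30.6834
row 7: Σ corner-gray over 11 cells = 5648  → 32.0867
row 8: Σ corner-gray over 11 cells = 4050  → 23.0083
Σ rows: total corner-gray = 42833  → 243.3370 mm³


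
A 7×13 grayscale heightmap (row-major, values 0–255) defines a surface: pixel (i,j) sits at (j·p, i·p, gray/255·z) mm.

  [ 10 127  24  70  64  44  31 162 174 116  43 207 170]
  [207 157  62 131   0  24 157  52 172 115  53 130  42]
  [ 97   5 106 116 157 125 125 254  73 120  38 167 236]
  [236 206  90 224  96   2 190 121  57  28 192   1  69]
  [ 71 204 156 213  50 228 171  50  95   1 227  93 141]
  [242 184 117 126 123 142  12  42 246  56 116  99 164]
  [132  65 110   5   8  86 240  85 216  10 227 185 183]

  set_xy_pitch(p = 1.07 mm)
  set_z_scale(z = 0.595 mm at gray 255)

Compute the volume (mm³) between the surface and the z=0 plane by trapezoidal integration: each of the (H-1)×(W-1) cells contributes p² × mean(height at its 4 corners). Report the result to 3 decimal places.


22.234

height_mm = gray/255 × 0.595; cell vol = 1.07² × mean(4 corners)
unit = 1.07² × 0.595 / (4×255) = 0.000667858 mm³ per gray-sum
row 0: Σ corner-gray over 12 cells = 4659  → 3.1116
row 1: Σ corner-gray over 12 cells = 5260  → 3.5129
row 2: Σ corner-gray over 12 cells = 5624  → 3.7560
row 3: Σ corner-gray over 12 cells = 5907  → 3.9450
row 4: Σ corner-gray over 12 cells = 6120  → 4.0873
row 5: Σ corner-gray over 12 cells = 5721  → 3.8208
Σ rows: total corner-gray = 33291  → 22.2337 mm³


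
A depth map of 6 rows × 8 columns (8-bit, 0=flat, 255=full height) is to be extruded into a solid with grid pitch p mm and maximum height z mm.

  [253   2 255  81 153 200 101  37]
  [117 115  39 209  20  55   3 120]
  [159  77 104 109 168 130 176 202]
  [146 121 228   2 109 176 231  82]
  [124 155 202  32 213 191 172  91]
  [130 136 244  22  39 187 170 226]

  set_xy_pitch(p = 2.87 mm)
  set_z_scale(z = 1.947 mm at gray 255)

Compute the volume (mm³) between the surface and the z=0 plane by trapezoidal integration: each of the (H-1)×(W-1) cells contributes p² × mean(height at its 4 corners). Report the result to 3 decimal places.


height_mm = gray/255 × 1.947; cell vol = 2.87² × mean(4 corners)
unit = 2.87² × 1.947 / (4×255) = 0.0157228 mm³ per gray-sum
row 0: Σ corner-gray over 7 cells = 2993  → 47.0583
row 1: Σ corner-gray over 7 cells = 3008  → 47.2941
row 2: Σ corner-gray over 7 cells = 3851  → 60.5485
row 3: Σ corner-gray over 7 cells = 4107  → 64.5735
row 4: Σ corner-gray over 7 cells = 4097  → 64.4163
Σ rows: total corner-gray = 18056  → 283.8907 mm³

283.891


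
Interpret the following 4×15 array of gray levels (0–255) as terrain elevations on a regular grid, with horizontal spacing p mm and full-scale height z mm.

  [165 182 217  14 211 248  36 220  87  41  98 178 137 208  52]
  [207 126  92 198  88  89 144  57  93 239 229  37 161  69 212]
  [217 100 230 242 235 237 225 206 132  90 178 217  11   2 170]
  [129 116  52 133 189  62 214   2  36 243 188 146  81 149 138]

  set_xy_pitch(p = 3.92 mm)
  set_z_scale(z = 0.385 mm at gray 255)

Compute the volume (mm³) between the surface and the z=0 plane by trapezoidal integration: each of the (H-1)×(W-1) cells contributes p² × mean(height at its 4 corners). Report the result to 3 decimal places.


139.086

height_mm = gray/255 × 0.385; cell vol = 3.92² × mean(4 corners)
unit = 3.92² × 0.385 / (4×255) = 0.00580006 mm³ per gray-sum
row 0: Σ corner-gray over 14 cells = 7634  → 44.2777
row 1: Σ corner-gray over 14 cells = 8260  → 47.9085
row 2: Σ corner-gray over 14 cells = 8086  → 46.8993
Σ rows: total corner-gray = 23980  → 139.0855 mm³


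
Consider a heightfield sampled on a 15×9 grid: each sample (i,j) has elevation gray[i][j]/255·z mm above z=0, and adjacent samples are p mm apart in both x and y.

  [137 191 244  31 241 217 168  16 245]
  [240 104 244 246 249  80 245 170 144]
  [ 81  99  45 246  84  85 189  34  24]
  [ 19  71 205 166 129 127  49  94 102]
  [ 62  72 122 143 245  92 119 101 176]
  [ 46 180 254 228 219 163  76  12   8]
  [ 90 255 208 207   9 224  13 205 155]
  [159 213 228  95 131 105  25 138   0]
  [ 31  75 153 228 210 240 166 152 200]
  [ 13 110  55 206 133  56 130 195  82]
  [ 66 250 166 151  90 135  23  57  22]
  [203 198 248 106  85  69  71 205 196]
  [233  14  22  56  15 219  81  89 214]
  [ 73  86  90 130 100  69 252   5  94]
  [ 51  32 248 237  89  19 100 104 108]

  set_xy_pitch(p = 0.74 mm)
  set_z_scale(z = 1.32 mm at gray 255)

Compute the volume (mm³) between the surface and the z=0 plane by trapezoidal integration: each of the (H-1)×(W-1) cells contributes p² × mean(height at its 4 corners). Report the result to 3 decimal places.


41.681

height_mm = gray/255 × 1.32; cell vol = 0.74² × mean(4 corners)
unit = 0.74² × 1.32 / (4×255) = 0.000708659 mm³ per gray-sum
row 0: Σ corner-gray over 8 cells = 5658  → 4.0096
row 1: Σ corner-gray over 8 cells = 4729  → 3.3512
row 2: Σ corner-gray over 8 cells = 3472  → 2.4605
row 3: Σ corner-gray over 8 cells = 3829  → 2.7135
row 4: Σ corner-gray over 8 cells = 4344  → 3.0784
row 5: Σ corner-gray over 8 cells = 4805  → 3.4051
row 6: Σ corner-gray over 8 cells = 4516  → 3.2003
row 7: Σ corner-gray over 8 cells = 4708  → 3.3364
row 8: Σ corner-gray over 8 cells = 4544  → 3.2201
row 9: Σ corner-gray over 8 cells = 3697  → 2.6199
row 10: Σ corner-gray over 8 cells = 4195  → 2.9728
row 11: Σ corner-gray over 8 cells = 3802  → 2.6943
row 12: Σ corner-gray over 8 cells = 3070  → 2.1756
row 13: Σ corner-gray over 8 cells = 3448  → 2.4435
Σ rows: total corner-gray = 58817  → 41.6812 mm³


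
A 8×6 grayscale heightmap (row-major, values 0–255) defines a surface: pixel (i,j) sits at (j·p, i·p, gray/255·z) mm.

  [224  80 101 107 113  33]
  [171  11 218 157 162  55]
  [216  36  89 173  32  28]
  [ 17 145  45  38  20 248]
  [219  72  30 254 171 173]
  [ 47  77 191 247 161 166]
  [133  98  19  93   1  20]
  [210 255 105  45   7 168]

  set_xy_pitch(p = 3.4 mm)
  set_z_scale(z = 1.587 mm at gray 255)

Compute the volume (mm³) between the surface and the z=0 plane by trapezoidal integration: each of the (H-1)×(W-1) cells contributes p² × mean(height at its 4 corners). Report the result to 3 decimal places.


277.110

height_mm = gray/255 × 1.587; cell vol = 3.4² × mean(4 corners)
unit = 3.4² × 1.587 / (4×255) = 0.017986 mm³ per gray-sum
row 0: Σ corner-gray over 5 cells = 2381  → 42.8247
row 1: Σ corner-gray over 5 cells = 2226  → 40.0368
row 2: Σ corner-gray over 5 cells = 1665  → 29.9467
row 3: Σ corner-gray over 5 cells = 2207  → 39.6951
row 4: Σ corner-gray over 5 cells = 3011  → 54.1558
row 5: Σ corner-gray over 5 cells = 2140  → 38.4900
row 6: Σ corner-gray over 5 cells = 1777  → 31.9611
Σ rows: total corner-gray = 15407  → 277.1103 mm³


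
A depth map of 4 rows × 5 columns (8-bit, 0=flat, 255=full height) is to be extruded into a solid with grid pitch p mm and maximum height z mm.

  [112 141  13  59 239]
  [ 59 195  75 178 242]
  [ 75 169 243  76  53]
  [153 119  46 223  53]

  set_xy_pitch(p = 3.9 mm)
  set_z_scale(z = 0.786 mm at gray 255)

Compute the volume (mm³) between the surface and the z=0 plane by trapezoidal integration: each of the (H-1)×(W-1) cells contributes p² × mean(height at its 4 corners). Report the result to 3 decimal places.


height_mm = gray/255 × 0.786; cell vol = 3.9² × mean(4 corners)
unit = 3.9² × 0.786 / (4×255) = 0.0117206 mm³ per gray-sum
row 0: Σ corner-gray over 4 cells = 1974  → 23.1366
row 1: Σ corner-gray over 4 cells = 2301  → 26.9692
row 2: Σ corner-gray over 4 cells = 2086  → 24.4493
Σ rows: total corner-gray = 6361  → 74.5550 mm³

74.555


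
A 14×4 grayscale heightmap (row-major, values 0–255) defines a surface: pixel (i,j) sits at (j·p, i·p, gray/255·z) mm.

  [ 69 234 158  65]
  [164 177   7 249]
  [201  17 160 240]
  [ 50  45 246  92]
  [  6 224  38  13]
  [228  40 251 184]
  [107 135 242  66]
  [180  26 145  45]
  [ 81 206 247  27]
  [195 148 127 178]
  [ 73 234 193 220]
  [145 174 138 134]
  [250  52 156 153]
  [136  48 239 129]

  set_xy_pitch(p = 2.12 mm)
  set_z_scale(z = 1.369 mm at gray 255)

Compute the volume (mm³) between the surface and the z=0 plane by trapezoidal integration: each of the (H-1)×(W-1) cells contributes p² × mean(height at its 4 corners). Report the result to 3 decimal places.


height_mm = gray/255 × 1.369; cell vol = 2.12² × mean(4 corners)
unit = 2.12² × 1.369 / (4×255) = 0.00603219 mm³ per gray-sum
row 0: Σ corner-gray over 3 cells = 1699  → 10.2487
row 1: Σ corner-gray over 3 cells = 1576  → 9.5067
row 2: Σ corner-gray over 3 cells = 1519  → 9.1629
row 3: Σ corner-gray over 3 cells = 1267  → 7.6428
row 4: Σ corner-gray over 3 cells = 1537  → 9.2715
row 5: Σ corner-gray over 3 cells = 1921  → 11.5878
row 6: Σ corner-gray over 3 cells = 1494  → 9.0121
row 7: Σ corner-gray over 3 cells = 1581  → 9.5369
row 8: Σ corner-gray over 3 cells = 1937  → 11.6844
row 9: Σ corner-gray over 3 cells = 2070  → 12.4866
row 10: Σ corner-gray over 3 cells = 2050  → 12.3660
row 11: Σ corner-gray over 3 cells = 1722  → 10.3874
row 12: Σ corner-gray over 3 cells = 1658  → 10.0014
Σ rows: total corner-gray = 22031  → 132.8952 mm³

132.895


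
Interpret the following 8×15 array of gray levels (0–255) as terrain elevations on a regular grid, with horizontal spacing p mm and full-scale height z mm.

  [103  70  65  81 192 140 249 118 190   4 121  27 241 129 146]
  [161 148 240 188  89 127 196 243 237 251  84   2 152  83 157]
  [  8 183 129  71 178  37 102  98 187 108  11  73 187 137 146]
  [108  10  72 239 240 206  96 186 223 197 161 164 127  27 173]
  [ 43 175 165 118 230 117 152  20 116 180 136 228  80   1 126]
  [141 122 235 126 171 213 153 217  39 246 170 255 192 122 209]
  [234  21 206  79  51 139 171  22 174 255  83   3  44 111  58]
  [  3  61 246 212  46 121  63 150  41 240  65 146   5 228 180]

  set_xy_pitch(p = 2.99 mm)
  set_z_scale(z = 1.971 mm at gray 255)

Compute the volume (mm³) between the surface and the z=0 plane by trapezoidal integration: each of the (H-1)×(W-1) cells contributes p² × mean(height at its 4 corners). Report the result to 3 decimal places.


height_mm = gray/255 × 1.971; cell vol = 2.99² × mean(4 corners)
unit = 2.99² × 1.971 / (4×255) = 0.0172754 mm³ per gray-sum
row 0: Σ corner-gray over 14 cells = 7901  → 136.4932
row 1: Σ corner-gray over 14 cells = 7554  → 130.4986
row 2: Σ corner-gray over 14 cells = 7333  → 126.6807
row 3: Σ corner-gray over 14 cells = 7782  → 134.4374
row 4: Σ corner-gray over 14 cells = 8477  → 146.4438
row 5: Σ corner-gray over 14 cells = 7882  → 136.1649
row 6: Σ corner-gray over 14 cells = 6441  → 111.2710
Σ rows: total corner-gray = 53370  → 921.9896 mm³

921.990


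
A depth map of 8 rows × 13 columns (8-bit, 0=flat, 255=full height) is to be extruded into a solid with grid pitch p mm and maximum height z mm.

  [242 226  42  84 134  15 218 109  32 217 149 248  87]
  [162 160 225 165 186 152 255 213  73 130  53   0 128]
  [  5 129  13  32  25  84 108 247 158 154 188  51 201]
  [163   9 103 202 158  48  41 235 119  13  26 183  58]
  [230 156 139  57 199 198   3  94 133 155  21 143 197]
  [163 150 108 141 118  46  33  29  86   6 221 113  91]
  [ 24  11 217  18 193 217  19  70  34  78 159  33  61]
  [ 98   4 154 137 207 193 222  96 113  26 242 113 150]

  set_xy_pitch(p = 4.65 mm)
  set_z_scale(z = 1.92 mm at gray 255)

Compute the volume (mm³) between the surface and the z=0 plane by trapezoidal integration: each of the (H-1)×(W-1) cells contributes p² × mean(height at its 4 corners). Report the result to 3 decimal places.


1581.200

height_mm = gray/255 × 1.92; cell vol = 4.65² × mean(4 corners)
unit = 4.65² × 1.92 / (4×255) = 0.0407012 mm³ per gray-sum
row 0: Σ corner-gray over 12 cells = 6791  → 276.4017
row 1: Σ corner-gray over 12 cells = 6098  → 248.1958
row 2: Σ corner-gray over 12 cells = 5079  → 206.7213
row 3: Σ corner-gray over 12 cells = 5518  → 224.5891
row 4: Σ corner-gray over 12 cells = 5379  → 218.9316
row 5: Σ corner-gray over 12 cells = 4539  → 184.7426
row 6: Σ corner-gray over 12 cells = 5445  → 221.6179
Σ rows: total corner-gray = 38849  → 1581.2000 mm³


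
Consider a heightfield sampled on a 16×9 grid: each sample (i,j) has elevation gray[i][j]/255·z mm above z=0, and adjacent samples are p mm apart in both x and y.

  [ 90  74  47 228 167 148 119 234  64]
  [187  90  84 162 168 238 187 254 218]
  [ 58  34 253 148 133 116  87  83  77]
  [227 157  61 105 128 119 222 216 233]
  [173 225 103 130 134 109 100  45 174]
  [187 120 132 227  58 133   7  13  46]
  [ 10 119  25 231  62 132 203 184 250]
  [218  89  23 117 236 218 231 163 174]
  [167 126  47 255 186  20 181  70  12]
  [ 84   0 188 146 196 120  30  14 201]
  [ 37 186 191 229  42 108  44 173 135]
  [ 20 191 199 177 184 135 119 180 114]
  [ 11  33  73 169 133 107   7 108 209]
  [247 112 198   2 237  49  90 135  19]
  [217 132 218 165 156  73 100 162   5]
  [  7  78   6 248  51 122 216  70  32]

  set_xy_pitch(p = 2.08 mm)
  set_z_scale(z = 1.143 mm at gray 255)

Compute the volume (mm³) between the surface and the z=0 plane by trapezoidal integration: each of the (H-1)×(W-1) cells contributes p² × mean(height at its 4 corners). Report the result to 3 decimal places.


302.857

height_mm = gray/255 × 1.143; cell vol = 2.08² × mean(4 corners)
unit = 2.08² × 1.143 / (4×255) = 0.00484811 mm³ per gray-sum
row 0: Σ corner-gray over 8 cells = 4959  → 24.0418
row 1: Σ corner-gray over 8 cells = 4614  → 22.3692
row 2: Σ corner-gray over 8 cells = 4319  → 20.9390
row 3: Σ corner-gray over 8 cells = 4515  → 21.8892
row 4: Σ corner-gray over 8 cells = 3652  → 17.7053
row 5: Σ corner-gray over 8 cells = 3785  → 18.3501
row 6: Σ corner-gray over 8 cells = 4718  → 22.8734
row 7: Σ corner-gray over 8 cells = 4495  → 21.7923
row 8: Σ corner-gray over 8 cells = 3622  → 17.5599
row 9: Σ corner-gray over 8 cells = 3791  → 18.3792
row 10: Σ corner-gray over 8 cells = 4622  → 22.4080
row 11: Σ corner-gray over 8 cells = 3984  → 19.3149
row 12: Σ corner-gray over 8 cells = 3392  → 16.4448
row 13: Σ corner-gray over 8 cells = 4146  → 20.1003
row 14: Σ corner-gray over 8 cells = 3855  → 18.6895
Σ rows: total corner-gray = 62469  → 302.8568 mm³


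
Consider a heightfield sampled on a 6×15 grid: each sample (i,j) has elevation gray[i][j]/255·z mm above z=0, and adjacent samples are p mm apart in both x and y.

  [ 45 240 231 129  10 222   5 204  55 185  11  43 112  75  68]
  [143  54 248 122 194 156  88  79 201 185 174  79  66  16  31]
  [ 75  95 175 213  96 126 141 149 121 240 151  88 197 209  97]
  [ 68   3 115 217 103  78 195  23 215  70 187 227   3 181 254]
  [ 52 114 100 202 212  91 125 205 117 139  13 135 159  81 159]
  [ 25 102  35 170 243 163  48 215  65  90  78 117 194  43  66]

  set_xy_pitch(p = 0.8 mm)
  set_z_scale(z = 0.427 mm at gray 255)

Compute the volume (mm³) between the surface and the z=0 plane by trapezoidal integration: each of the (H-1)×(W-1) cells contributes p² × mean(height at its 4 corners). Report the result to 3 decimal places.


height_mm = gray/255 × 0.427; cell vol = 0.8² × mean(4 corners)
unit = 0.8² × 0.427 / (4×255) = 0.000267922 mm³ per gray-sum
row 0: Σ corner-gray over 14 cells = 6655  → 1.7830
row 1: Σ corner-gray over 14 cells = 7672  → 2.0555
row 2: Σ corner-gray over 14 cells = 7730  → 2.0710
row 3: Σ corner-gray over 14 cells = 7153  → 1.9164
row 4: Σ corner-gray over 14 cells = 6814  → 1.8256
Σ rows: total corner-gray = 36024  → 9.6516 mm³

9.652


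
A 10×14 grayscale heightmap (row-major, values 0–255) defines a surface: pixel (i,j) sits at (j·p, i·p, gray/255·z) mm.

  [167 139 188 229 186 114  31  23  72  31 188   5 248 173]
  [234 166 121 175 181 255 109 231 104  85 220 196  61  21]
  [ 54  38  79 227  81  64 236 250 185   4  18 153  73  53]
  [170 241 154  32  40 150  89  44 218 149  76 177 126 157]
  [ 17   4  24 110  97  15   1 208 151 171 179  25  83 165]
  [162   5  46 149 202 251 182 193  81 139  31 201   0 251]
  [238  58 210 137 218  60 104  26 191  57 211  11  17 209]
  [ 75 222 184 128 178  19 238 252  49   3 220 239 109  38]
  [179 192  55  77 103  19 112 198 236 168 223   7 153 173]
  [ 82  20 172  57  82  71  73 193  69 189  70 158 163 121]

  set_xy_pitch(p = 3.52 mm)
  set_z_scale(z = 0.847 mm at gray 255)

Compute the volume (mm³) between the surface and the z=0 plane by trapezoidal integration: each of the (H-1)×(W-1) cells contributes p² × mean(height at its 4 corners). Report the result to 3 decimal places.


height_mm = gray/255 × 0.847; cell vol = 3.52² × mean(4 corners)
unit = 3.52² × 0.847 / (4×255) = 0.0102889 mm³ per gray-sum
row 0: Σ corner-gray over 13 cells = 7311  → 75.2221
row 1: Σ corner-gray over 13 cells = 6986  → 71.8782
row 2: Σ corner-gray over 13 cells = 6242  → 64.2233
row 3: Σ corner-gray over 13 cells = 5637  → 57.9985
row 4: Σ corner-gray over 13 cells = 5691  → 58.5541
row 5: Σ corner-gray over 13 cells = 6420  → 66.0547
row 6: Σ corner-gray over 13 cells = 6842  → 70.3966
row 7: Σ corner-gray over 13 cells = 7233  → 74.4195
row 8: Σ corner-gray over 13 cells = 6275  → 64.5628
Σ rows: total corner-gray = 58637  → 603.3097 mm³

603.310


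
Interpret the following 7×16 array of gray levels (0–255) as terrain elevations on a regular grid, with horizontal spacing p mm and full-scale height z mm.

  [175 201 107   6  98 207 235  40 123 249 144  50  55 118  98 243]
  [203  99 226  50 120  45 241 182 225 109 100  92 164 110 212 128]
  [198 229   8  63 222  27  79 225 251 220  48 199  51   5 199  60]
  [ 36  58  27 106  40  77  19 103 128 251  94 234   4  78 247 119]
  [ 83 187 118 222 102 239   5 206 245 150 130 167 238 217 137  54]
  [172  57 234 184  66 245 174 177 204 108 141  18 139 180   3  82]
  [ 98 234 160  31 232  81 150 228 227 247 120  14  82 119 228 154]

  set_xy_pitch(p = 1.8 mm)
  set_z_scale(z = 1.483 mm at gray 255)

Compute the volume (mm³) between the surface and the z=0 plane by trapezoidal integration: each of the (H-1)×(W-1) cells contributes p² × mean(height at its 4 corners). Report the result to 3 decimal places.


height_mm = gray/255 × 1.483; cell vol = 1.8² × mean(4 corners)
unit = 1.8² × 1.483 / (4×255) = 0.00471071 mm³ per gray-sum
row 0: Σ corner-gray over 15 cells = 8161  → 38.4441
row 1: Σ corner-gray over 15 cells = 8191  → 38.5854
row 2: Σ corner-gray over 15 cells = 6997  → 32.9608
row 3: Σ corner-gray over 15 cells = 7950  → 37.4501
row 4: Σ corner-gray over 15 cells = 8977  → 42.2880
row 5: Σ corner-gray over 15 cells = 8672  → 40.8512
Σ rows: total corner-gray = 48948  → 230.5796 mm³

230.580


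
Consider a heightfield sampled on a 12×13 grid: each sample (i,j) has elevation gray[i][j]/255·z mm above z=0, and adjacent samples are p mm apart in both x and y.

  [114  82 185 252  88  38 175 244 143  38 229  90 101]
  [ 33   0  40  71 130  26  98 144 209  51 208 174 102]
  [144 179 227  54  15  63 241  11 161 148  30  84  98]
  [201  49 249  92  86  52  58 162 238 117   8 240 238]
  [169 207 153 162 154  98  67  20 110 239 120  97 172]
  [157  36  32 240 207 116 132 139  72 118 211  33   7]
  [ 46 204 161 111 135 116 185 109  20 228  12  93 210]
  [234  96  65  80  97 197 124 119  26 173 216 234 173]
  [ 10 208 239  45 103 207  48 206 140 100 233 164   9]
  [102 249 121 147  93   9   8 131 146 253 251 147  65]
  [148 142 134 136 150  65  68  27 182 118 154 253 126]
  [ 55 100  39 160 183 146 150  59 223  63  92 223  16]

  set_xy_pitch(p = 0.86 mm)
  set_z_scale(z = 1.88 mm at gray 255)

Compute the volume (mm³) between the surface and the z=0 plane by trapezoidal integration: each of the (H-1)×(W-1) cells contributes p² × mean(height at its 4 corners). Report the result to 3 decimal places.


91.336

height_mm = gray/255 × 1.88; cell vol = 0.86² × mean(4 corners)
unit = 0.86² × 1.88 / (4×255) = 0.00136318 mm³ per gray-sum
row 0: Σ corner-gray over 12 cells = 5780  → 7.8792
row 1: Σ corner-gray over 12 cells = 5105  → 6.9591
row 2: Σ corner-gray over 12 cells = 5809  → 7.9187
row 3: Σ corner-gray over 12 cells = 6336  → 8.6371
row 4: Σ corner-gray over 12 cells = 6031  → 8.2214
row 5: Σ corner-gray over 12 cells = 5840  → 7.9610
row 6: Σ corner-gray over 12 cells = 6265  → 8.5403
row 7: Σ corner-gray over 12 cells = 6666  → 9.0870
row 8: Σ corner-gray over 12 cells = 6682  → 9.1088
row 9: Σ corner-gray over 12 cells = 6409  → 8.7366
row 10: Σ corner-gray over 12 cells = 6079  → 8.2868
Σ rows: total corner-gray = 67002  → 91.3361 mm³


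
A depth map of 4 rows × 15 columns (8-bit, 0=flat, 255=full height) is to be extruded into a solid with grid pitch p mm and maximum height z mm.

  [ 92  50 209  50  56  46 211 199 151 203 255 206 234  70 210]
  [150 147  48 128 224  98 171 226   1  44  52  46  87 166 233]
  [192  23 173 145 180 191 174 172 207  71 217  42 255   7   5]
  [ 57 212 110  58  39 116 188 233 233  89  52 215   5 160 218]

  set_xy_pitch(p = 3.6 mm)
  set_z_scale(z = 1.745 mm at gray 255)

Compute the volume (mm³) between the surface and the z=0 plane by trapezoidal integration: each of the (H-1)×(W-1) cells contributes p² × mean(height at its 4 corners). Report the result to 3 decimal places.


492.590

height_mm = gray/255 × 1.745; cell vol = 3.6² × mean(4 corners)
unit = 3.6² × 1.745 / (4×255) = 0.0221718 mm³ per gray-sum
row 0: Σ corner-gray over 14 cells = 7441  → 164.9801
row 1: Σ corner-gray over 14 cells = 7170  → 158.9716
row 2: Σ corner-gray over 14 cells = 7606  → 168.6384
Σ rows: total corner-gray = 22217  → 492.5901 mm³


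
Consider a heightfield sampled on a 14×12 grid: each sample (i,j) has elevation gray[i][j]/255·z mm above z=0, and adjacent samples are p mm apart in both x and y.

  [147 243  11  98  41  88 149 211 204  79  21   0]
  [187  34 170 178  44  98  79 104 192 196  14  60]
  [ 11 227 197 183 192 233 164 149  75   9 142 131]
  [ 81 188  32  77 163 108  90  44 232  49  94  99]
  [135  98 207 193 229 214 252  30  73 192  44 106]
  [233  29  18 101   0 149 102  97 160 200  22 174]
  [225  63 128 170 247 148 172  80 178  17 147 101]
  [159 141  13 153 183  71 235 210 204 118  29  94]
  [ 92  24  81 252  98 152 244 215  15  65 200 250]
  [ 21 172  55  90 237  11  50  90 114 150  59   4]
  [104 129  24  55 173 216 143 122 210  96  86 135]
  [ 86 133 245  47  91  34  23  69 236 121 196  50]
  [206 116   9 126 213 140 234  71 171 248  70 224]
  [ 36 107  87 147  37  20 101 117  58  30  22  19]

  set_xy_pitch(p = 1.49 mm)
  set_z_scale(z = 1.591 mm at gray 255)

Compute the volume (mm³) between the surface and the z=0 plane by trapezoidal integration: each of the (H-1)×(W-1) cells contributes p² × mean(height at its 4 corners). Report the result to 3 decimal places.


243.305

height_mm = gray/255 × 1.591; cell vol = 1.49² × mean(4 corners)
unit = 1.49² × 1.591 / (4×255) = 0.00346292 mm³ per gray-sum
row 0: Σ corner-gray over 11 cells = 4902  → 16.9752
row 1: Σ corner-gray over 11 cells = 5749  → 19.9083
row 2: Σ corner-gray over 11 cells = 5618  → 19.4547
row 3: Σ corner-gray over 11 cells = 5639  → 19.5274
row 4: Σ corner-gray over 11 cells = 5468  → 18.9353
row 5: Σ corner-gray over 11 cells = 5189  → 17.9691
row 6: Σ corner-gray over 11 cells = 5993  → 20.7533
row 7: Σ corner-gray over 11 cells = 6001  → 20.7810
row 8: Σ corner-gray over 11 cells = 5115  → 17.7128
row 9: Σ corner-gray over 11 cells = 4828  → 16.7190
row 10: Σ corner-gray over 11 cells = 5273  → 18.2600
row 11: Σ corner-gray over 11 cells = 5752  → 19.9187
row 12: Σ corner-gray over 11 cells = 4733  → 16.3900
Σ rows: total corner-gray = 70260  → 243.3048 mm³


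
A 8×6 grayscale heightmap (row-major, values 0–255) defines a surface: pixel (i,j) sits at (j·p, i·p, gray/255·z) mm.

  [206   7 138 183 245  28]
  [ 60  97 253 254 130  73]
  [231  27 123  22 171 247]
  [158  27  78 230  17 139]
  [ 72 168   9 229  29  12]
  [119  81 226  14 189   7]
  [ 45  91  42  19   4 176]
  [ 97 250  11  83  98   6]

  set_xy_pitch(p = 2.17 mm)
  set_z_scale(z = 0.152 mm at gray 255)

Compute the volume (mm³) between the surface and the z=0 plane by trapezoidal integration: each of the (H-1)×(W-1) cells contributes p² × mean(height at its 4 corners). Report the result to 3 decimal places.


10.642

height_mm = gray/255 × 0.152; cell vol = 2.17² × mean(4 corners)
unit = 2.17² × 0.152 / (4×255) = 0.000701718 mm³ per gray-sum
row 0: Σ corner-gray over 5 cells = 2981  → 2.0918
row 1: Σ corner-gray over 5 cells = 2765  → 1.9403
row 2: Σ corner-gray over 5 cells = 2165  → 1.5192
row 3: Σ corner-gray over 5 cells = 1955  → 1.3719
row 4: Σ corner-gray over 5 cells = 2100  → 1.4736
row 5: Σ corner-gray over 5 cells = 1679  → 1.1782
row 6: Σ corner-gray over 5 cells = 1520  → 1.0666
Σ rows: total corner-gray = 15165  → 10.6416 mm³


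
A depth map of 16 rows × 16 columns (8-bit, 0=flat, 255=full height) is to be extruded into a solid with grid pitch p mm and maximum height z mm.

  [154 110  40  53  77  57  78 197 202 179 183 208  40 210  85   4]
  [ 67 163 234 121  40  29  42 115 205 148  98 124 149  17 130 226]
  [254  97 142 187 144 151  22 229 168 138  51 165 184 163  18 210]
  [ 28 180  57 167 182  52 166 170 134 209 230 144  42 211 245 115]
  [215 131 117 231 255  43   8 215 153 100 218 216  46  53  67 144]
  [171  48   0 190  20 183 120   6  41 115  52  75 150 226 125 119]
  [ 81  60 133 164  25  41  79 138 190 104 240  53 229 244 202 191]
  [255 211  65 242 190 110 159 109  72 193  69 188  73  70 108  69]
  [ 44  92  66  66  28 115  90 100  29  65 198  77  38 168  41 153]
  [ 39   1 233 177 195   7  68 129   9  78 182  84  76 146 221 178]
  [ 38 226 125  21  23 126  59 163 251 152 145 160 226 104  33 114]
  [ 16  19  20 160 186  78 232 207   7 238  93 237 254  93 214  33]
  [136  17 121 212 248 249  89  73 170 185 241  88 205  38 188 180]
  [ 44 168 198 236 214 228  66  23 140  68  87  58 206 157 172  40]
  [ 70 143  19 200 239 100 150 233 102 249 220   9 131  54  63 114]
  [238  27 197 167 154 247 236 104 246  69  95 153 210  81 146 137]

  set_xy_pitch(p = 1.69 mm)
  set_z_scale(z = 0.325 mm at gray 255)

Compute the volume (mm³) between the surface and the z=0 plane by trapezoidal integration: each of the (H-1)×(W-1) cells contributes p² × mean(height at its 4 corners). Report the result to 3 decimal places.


105.734

height_mm = gray/255 × 0.325; cell vol = 1.69² × mean(4 corners)
unit = 1.69² × 0.325 / (4×255) = 0.000910032 mm³ per gray-sum
row 0: Σ corner-gray over 15 cells = 7119  → 6.4785
row 1: Σ corner-gray over 15 cells = 7705  → 7.0118
row 2: Σ corner-gray over 15 cells = 8703  → 7.9200
row 3: Σ corner-gray over 15 cells = 8586  → 7.8135
row 4: Σ corner-gray over 15 cells = 7057  → 6.4221
row 5: Σ corner-gray over 15 cells = 7068  → 6.4321
row 6: Σ corner-gray over 15 cells = 8118  → 7.3876
row 7: Σ corner-gray over 15 cells = 6585  → 5.9926
row 8: Σ corner-gray over 15 cells = 5972  → 5.4347
row 9: Σ corner-gray over 15 cells = 7209  → 6.5604
row 10: Σ corner-gray over 15 cells = 7905  → 7.1938
row 11: Σ corner-gray over 15 cells = 8689  → 7.9073
row 12: Σ corner-gray over 15 cells = 8690  → 7.9082
row 13: Σ corner-gray over 15 cells = 8134  → 7.4022
row 14: Σ corner-gray over 15 cells = 8647  → 7.8690
Σ rows: total corner-gray = 116187  → 105.7339 mm³


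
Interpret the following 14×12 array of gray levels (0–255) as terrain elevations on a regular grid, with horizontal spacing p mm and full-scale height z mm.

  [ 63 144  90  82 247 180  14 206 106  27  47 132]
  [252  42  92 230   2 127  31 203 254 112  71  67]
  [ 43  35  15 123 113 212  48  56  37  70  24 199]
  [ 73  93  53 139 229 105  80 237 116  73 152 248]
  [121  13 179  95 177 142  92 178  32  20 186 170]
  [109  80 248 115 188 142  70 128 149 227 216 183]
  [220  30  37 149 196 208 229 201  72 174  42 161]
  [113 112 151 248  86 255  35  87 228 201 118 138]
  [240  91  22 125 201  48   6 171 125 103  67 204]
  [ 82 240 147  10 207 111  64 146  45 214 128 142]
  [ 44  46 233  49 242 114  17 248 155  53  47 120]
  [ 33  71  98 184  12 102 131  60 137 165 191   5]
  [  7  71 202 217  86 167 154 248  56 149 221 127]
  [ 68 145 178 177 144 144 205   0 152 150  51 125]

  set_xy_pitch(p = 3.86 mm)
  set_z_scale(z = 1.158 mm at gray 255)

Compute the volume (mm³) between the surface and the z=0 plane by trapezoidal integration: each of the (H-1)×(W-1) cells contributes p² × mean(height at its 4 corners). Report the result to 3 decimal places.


height_mm = gray/255 × 1.158; cell vol = 3.86² × mean(4 corners)
unit = 3.86² × 1.158 / (4×255) = 0.0169154 mm³ per gray-sum
row 0: Σ corner-gray over 11 cells = 5128  → 86.7423
row 1: Σ corner-gray over 11 cells = 4355  → 73.6667
row 2: Σ corner-gray over 11 cells = 4583  → 77.5234
row 3: Σ corner-gray over 11 cells = 5394  → 91.2418
row 4: Σ corner-gray over 11 cells = 5937  → 100.4269
row 5: Σ corner-gray over 11 cells = 6475  → 109.5274
row 6: Σ corner-gray over 11 cells = 6350  → 107.4130
row 7: Σ corner-gray over 11 cells = 5655  → 95.6567
row 8: Σ corner-gray over 11 cells = 5210  → 88.1294
row 9: Σ corner-gray over 11 cells = 5420  → 91.6816
row 10: Σ corner-gray over 11 cells = 4912  → 83.0886
row 11: Σ corner-gray over 11 cells = 5616  → 94.9970
row 12: Σ corner-gray over 11 cells = 6161  → 104.2160
Σ rows: total corner-gray = 71196  → 1204.3108 mm³

1204.311


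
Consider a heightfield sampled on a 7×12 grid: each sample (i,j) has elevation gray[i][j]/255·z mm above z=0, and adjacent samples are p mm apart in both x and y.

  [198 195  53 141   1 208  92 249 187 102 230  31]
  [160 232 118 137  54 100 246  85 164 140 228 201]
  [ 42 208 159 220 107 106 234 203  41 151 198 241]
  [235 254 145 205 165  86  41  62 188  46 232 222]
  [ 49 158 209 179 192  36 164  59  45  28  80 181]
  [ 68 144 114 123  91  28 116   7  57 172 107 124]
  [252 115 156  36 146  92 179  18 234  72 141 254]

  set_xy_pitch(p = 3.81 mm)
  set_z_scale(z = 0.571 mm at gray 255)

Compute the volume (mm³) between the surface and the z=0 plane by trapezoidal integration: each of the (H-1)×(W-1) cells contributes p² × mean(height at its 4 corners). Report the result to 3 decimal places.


height_mm = gray/255 × 0.571; cell vol = 3.81² × mean(4 corners)
unit = 3.81² × 0.571 / (4×255) = 0.00812617 mm³ per gray-sum
row 0: Σ corner-gray over 11 cells = 6514  → 52.9339
row 1: Σ corner-gray over 11 cells = 6906  → 56.1193
row 2: Σ corner-gray over 11 cells = 6842  → 55.5993
row 3: Σ corner-gray over 11 cells = 5835  → 47.4162
row 4: Σ corner-gray over 11 cells = 4640  → 37.7054
row 5: Σ corner-gray over 11 cells = 4994  → 40.5821
Σ rows: total corner-gray = 35731  → 290.3562 mm³

290.356


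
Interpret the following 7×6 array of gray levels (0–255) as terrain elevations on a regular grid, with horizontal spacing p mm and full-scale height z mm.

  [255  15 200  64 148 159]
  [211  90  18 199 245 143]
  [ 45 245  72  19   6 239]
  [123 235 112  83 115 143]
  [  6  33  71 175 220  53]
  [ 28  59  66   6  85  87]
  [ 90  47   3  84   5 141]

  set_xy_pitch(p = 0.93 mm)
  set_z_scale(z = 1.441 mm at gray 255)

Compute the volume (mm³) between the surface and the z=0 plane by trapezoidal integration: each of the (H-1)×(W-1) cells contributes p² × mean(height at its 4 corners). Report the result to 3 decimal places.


15.333

height_mm = gray/255 × 1.441; cell vol = 0.93² × mean(4 corners)
unit = 0.93² × 1.441 / (4×255) = 0.00122188 mm³ per gray-sum
row 0: Σ corner-gray over 5 cells = 2726  → 3.3309
row 1: Σ corner-gray over 5 cells = 2426  → 2.9643
row 2: Σ corner-gray over 5 cells = 2324  → 2.8397
row 3: Σ corner-gray over 5 cells = 2413  → 2.9484
row 4: Σ corner-gray over 5 cells = 1604  → 1.9599
row 5: Σ corner-gray over 5 cells = 1056  → 1.2903
Σ rows: total corner-gray = 12549  → 15.3334 mm³


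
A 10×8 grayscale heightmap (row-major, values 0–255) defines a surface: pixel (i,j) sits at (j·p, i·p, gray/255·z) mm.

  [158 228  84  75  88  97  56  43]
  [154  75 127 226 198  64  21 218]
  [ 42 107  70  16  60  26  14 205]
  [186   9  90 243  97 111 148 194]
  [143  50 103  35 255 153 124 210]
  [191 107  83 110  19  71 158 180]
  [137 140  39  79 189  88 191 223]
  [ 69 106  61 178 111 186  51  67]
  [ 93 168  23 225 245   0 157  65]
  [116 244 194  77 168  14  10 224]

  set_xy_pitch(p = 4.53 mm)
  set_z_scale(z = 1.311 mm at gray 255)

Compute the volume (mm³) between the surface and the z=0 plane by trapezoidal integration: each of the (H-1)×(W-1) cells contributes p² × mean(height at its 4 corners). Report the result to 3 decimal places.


height_mm = gray/255 × 1.311; cell vol = 4.53² × mean(4 corners)
unit = 4.53² × 1.311 / (4×255) = 0.0263754 mm³ per gray-sum
row 0: Σ corner-gray over 7 cells = 3251  → 85.7464
row 1: Σ corner-gray over 7 cells = 2627  → 69.2882
row 2: Σ corner-gray over 7 cells = 2609  → 68.8134
row 3: Σ corner-gray over 7 cells = 3569  → 94.1338
row 4: Σ corner-gray over 7 cells = 3260  → 85.9838
row 5: Σ corner-gray over 7 cells = 3279  → 86.4849
row 6: Σ corner-gray over 7 cells = 3334  → 87.9356
row 7: Σ corner-gray over 7 cells = 3316  → 87.4608
row 8: Σ corner-gray over 7 cells = 3548  → 93.5799
Σ rows: total corner-gray = 28793  → 759.4267 mm³

759.427
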